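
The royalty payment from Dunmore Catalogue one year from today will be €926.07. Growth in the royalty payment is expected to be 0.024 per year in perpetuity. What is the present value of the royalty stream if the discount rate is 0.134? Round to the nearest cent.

Growing perpetuity: P = D₁ / (r − g) = €926.0700 / (0.134 − 0.024) = €8,418.82

€8418.82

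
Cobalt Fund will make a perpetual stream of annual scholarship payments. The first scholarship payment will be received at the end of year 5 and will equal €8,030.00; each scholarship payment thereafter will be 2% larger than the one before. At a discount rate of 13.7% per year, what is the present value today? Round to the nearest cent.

€41066.51

Value at end of year 4: C₁ / (r − g) = €8,030.00 / (0.137 − 0.02) = €68,632.4786
Discount to today: PV = €68,632.4786 / (1 + 0.137)^4 = €68,632.4786 / 1.671252 = €41,066.51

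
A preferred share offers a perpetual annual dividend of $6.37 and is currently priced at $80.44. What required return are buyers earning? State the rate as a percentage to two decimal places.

P = C/r ⇒ r = C/P = $6.37/$80.44 = 0.079189

7.92%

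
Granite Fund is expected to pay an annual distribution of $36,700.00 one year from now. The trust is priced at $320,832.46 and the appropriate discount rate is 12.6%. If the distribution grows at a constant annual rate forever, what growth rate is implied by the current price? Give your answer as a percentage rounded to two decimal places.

1.16%

P = D₁/(r−g) ⇒ g = r − D₁/P = 0.126 − $36,700.00/$320,832.46 = 0.011610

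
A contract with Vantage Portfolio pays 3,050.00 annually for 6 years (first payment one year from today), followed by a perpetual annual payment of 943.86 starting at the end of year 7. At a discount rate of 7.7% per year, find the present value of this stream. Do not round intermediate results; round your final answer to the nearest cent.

PV of 6-year annuity: 3,050.00 × [1 − (1+0.077)^−6] / 0.077 = 14229.02930
Perpetuity value at year 6: 943.86 / 0.077 = 12257.92208
PV of perpetuity: 12257.92208 / (1+0.077)^6 = 7854.57401
Total PV = 14229.02930 + 7854.57401 = 22083.60331

22083.60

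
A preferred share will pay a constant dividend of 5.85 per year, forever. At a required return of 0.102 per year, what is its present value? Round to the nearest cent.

Level perpetuity: PV = C / r = 5.85 / 0.102 = 57.35

57.35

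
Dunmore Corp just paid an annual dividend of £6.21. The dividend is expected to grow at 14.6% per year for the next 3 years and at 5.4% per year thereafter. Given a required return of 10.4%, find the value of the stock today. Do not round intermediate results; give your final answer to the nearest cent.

£166.51

D_1 = 7.11666
D_2 = 8.15569
D_3 = 9.34642
Terminal value at year 3: TV = D_3×(1+g_2)/(r−g_2) = 9.85113/0.05 = 197.02261
P_0 = D_1/(1+r)^1 + D_2/(1+r)^2 + D_3/(1+r)^3 + TV/(1+r)^3
    = 6.44625 + 6.69149 + 6.94606 + 146.42284 = 166.50664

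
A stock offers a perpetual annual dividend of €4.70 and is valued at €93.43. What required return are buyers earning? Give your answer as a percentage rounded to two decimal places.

P = C/r ⇒ r = C/P = €4.70/€93.43 = 0.050305

5.03%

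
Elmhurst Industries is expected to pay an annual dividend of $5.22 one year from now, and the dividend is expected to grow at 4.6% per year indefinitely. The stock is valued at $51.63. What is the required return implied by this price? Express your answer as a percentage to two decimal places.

14.71%

P = D₁/(r − g) ⇒ r = D₁/P + g = $5.2200/$51.63 + 0.046 = 0.101104 + 0.046 = 0.147104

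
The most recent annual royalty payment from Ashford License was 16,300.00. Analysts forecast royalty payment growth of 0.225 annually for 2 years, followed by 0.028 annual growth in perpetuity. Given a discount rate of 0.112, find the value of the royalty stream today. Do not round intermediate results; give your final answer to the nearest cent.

D_1 = 19967.50000
D_2 = 24460.18750
Terminal value at year 2: TV = D_2×(1+g_2)/(r−g_2) = 25145.07275/0.084 = 299346.10417
P_0 = D_1/(1+r)^1 + D_2/(1+r)^2 + TV/(1+r)^2
    = 17956.38489 + 19781.08947 + 242082.85687 = 279820.33124

279820.33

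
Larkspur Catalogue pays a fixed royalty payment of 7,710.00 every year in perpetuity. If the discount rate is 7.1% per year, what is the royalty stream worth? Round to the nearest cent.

Level perpetuity: PV = C / r = 7,710.00 / 0.071 = 108,591.55

108591.55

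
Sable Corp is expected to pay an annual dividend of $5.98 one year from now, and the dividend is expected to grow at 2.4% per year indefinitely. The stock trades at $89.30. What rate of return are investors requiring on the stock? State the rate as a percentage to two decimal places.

P = D₁/(r − g) ⇒ r = D₁/P + g = $5.9800/$89.30 + 0.024 = 0.066965 + 0.024 = 0.090965

9.10%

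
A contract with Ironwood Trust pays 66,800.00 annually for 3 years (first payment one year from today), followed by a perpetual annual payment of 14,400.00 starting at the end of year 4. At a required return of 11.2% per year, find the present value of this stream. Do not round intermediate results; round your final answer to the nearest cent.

256177.97

PV of 3-year annuity: 66,800.00 × [1 − (1+0.112)^−3] / 0.112 = 162673.98689
Perpetuity value at year 3: 14,400.00 / 0.112 = 128571.42857
PV of perpetuity: 128571.42857 / (1+0.112)^3 = 93503.98230
Total PV = 162673.98689 + 93503.98230 = 256177.96919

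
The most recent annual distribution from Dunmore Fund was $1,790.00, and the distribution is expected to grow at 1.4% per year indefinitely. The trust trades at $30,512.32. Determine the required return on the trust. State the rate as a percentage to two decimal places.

D₁ = $1,790.00 × 1.014 = $1,815.0600
P = D₁/(r − g) ⇒ r = D₁/P + g = $1,815.0600/$30,512.32 + 0.014 = 0.059486 + 0.014 = 0.073486

7.35%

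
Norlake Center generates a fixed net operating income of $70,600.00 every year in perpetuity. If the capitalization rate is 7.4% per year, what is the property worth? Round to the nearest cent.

Level perpetuity: PV = C / r = $70,600.00 / 0.074 = $954,054.05

$954054.05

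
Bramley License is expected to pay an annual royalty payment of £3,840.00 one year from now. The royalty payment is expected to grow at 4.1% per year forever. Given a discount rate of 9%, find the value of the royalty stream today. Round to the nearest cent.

Growing perpetuity: P = D₁ / (r − g) = £3,840.0000 / (0.09 − 0.041) = £78,367.35

£78367.35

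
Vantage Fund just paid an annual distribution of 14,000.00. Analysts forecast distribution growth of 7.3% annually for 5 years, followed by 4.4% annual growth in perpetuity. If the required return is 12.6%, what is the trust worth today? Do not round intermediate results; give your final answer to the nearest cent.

200776.63

D_1 = 15022.00000
D_2 = 16118.60600
D_3 = 17295.26424
D_4 = 18557.81853
D_5 = 19912.53928
Terminal value at year 5: TV = D_5×(1+g_2)/(r−g_2) = 20788.69101/0.082 = 253520.62205
P_0 = D_1/(1+r)^1 + D_2/(1+r)^2 + D_3/(1+r)^3 + D_4/(1+r)^4 + D_5/(1+r)^5 + TV/(1+r)^5
    = 13341.03020 + 12713.07762 + 12114.68231 + 11544.45304 + 11001.06404 + 140062.32757 = 200776.63478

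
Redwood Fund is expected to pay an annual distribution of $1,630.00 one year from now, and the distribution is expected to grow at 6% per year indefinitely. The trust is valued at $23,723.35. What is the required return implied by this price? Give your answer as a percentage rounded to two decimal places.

12.87%

P = D₁/(r − g) ⇒ r = D₁/P + g = $1,630.0000/$23,723.35 + 0.06 = 0.068709 + 0.06 = 0.128709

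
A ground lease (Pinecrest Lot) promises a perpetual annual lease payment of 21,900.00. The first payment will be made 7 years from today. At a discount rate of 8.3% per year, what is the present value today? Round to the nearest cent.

Value at end of year 6: C / r = 21,900.00 / 0.083 = 263,855.4217
Discount to today: PV = 263,855.4217 / (1 + 0.083)^6 = 263,855.4217 / 1.613507 = 163,529.19

163529.19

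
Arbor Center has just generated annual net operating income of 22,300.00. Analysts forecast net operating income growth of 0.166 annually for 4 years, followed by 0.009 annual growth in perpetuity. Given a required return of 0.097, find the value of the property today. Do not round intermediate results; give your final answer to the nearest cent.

430484.85

D_1 = 26001.80000
D_2 = 30318.09880
D_3 = 35350.90320
D_4 = 41219.15313
Terminal value at year 4: TV = D_4×(1+g_2)/(r−g_2) = 41590.12551/0.088 = 472615.06262
P_0 = D_1/(1+r)^1 + D_2/(1+r)^2 + D_3/(1+r)^3 + D_4/(1+r)^4 + TV/(1+r)^4
    = 23702.64357 + 25193.51177 + 26778.15380 + 28462.46794 + 326348.06991 = 430484.84699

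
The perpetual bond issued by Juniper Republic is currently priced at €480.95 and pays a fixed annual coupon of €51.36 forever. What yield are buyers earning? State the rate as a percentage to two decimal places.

P = C/r ⇒ r = C/P = €51.36/€480.95 = 0.106789

10.68%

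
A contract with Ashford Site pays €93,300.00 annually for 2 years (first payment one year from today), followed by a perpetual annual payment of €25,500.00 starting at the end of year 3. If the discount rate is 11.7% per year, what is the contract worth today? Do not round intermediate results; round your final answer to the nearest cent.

€332987.48

PV of 2-year annuity: €93,300.00 × [1 − (1+0.117)^−2] / 0.117 = 158305.55531
Perpetuity value at year 2: €25,500.00 / 0.117 = 217948.71795
PV of perpetuity: 217948.71795 / (1+0.117)^2 = 174681.92630
Total PV = 158305.55531 + 174681.92630 = 332987.48161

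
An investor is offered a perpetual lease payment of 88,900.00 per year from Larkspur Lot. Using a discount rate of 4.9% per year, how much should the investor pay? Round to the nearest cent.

Level perpetuity: PV = C / r = 88,900.00 / 0.049 = 1,814,285.71

1814285.71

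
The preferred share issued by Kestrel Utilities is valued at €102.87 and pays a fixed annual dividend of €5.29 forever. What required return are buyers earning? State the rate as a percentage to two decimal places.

P = C/r ⇒ r = C/P = €5.29/€102.87 = 0.051424

5.14%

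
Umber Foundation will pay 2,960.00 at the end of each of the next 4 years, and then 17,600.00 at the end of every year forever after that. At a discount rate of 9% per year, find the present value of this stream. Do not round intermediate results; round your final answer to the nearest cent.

148126.06

PV of 4-year annuity: 2,960.00 × [1 − (1+0.09)^−4] / 0.09 = 9589.57084
Perpetuity value at year 4: 17,600.00 / 0.09 = 195555.55556
PV of perpetuity: 195555.55556 / (1+0.09)^4 = 138536.48572
Total PV = 9589.57084 + 138536.48572 = 148126.05656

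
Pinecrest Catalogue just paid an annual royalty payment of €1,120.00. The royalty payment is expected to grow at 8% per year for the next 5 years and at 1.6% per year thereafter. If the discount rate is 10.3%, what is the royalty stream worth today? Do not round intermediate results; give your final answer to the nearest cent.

€17030.82

D_1 = 1209.60000
D_2 = 1306.36800
D_3 = 1410.87744
D_4 = 1523.74764
D_5 = 1645.64745
Terminal value at year 5: TV = D_5×(1+g_2)/(r−g_2) = 1671.97781/0.087 = 19218.13569
P_0 = D_1/(1+r)^1 + D_2/(1+r)^2 + D_3/(1+r)^3 + D_4/(1+r)^4 + D_5/(1+r)^5 + TV/(1+r)^5
    = 1096.64551 + 1073.77802 + 1051.38736 + 1029.46360 + 1007.99700 + 11771.55113 = 17030.82261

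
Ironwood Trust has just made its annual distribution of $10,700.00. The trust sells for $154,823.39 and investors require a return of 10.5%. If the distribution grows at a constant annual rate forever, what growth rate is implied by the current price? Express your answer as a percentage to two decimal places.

P = D₀(1+g)/(r−g) ⇒ P(r−g) = D₀(1+g) ⇒ g(P+D₀) = P·r − D₀
g = (P·r − D₀)/(P + D₀) = ($154,823.39×0.105 − $10,700.00) / ($154,823.39 + $10,700.00) = 0.033569

3.36%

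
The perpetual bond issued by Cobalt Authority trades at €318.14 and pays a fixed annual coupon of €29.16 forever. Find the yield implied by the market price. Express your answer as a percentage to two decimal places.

P = C/r ⇒ r = C/P = €29.16/€318.14 = 0.091658

9.17%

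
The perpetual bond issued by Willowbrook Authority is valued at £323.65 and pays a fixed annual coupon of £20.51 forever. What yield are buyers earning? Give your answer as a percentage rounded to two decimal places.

P = C/r ⇒ r = C/P = £20.51/£323.65 = 0.063371

6.34%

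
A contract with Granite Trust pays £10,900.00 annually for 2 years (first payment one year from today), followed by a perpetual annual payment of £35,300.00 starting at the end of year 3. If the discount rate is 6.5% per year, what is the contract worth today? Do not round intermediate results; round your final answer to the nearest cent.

£498653.64

PV of 2-year annuity: £10,900.00 × [1 − (1+0.065)^−2] / 0.065 = 19844.82797
Perpetuity value at year 2: £35,300.00 / 0.065 = 543076.92308
PV of perpetuity: 543076.92308 / (1+0.065)^2 = 478808.81049
Total PV = 19844.82797 + 478808.81049 = 498653.63846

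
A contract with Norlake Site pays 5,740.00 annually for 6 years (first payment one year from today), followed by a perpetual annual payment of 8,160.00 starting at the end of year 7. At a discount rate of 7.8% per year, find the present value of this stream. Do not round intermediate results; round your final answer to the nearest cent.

93359.81

PV of 6-year annuity: 5,740.00 × [1 − (1+0.078)^−6] / 0.078 = 26697.09917
Perpetuity value at year 6: 8,160.00 / 0.078 = 104615.38462
PV of perpetuity: 104615.38462 / (1+0.078)^6 = 66662.71402
Total PV = 26697.09917 + 66662.71402 = 93359.81319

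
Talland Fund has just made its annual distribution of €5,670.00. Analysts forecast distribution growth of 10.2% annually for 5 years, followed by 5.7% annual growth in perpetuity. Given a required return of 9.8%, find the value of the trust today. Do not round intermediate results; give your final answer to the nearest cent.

D_1 = 6248.34000
D_2 = 6885.67068
D_3 = 7588.00909
D_4 = 8361.98602
D_5 = 9214.90859
Terminal value at year 5: TV = D_5×(1+g_2)/(r−g_2) = 9740.15838/0.041 = 237564.83853
P_0 = D_1/(1+r)^1 + D_2/(1+r)^2 + D_3/(1+r)^3 + D_4/(1+r)^4 + D_5/(1+r)^5 + TV/(1+r)^5
    = 5690.65574 + 5711.38672 + 5732.19323 + 5753.07554 + 5774.03392 + 148857.41108 = 177518.75623

€177518.76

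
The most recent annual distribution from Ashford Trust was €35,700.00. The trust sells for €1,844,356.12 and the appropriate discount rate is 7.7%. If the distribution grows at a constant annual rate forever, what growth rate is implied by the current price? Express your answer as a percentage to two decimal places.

5.65%

P = D₀(1+g)/(r−g) ⇒ P(r−g) = D₀(1+g) ⇒ g(P+D₀) = P·r − D₀
g = (P·r − D₀)/(P + D₀) = (€1,844,356.12×0.077 − €35,700.00) / (€1,844,356.12 + €35,700.00) = 0.056549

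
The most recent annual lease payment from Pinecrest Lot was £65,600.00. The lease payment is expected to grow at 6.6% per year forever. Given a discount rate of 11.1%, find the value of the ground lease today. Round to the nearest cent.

£1553991.11

D₁ = D₀ × (1 + g) = £65,600.00 × 1.066 = £69,929.6000
Growing perpetuity: P = D₁ / (r − g) = £69,929.6000 / (0.111 − 0.066) = £1,553,991.11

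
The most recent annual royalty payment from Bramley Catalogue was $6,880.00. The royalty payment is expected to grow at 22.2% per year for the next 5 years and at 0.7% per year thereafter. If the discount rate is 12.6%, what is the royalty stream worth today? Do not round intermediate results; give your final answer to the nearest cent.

$131911.53

D_1 = 8407.36000
D_2 = 10273.79392
D_3 = 12554.57617
D_4 = 15341.69208
D_5 = 18747.54772
Terminal value at year 5: TV = D_5×(1+g_2)/(r−g_2) = 18878.78056/0.119 = 158645.21476
P_0 = D_1/(1+r)^1 + D_2/(1+r)^2 + D_3/(1+r)^3 + D_4/(1+r)^4 + D_5/(1+r)^5 + TV/(1+r)^5
    = 7466.57194 + 8103.15356 + 8794.00857 + 9543.76418 + 10357.44212 + 87646.59007 = 131911.53044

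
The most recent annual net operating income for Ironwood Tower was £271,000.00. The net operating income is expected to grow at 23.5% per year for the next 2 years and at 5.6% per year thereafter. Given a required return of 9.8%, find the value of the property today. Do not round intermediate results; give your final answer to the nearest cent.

£9267775.72

D_1 = 334685.00000
D_2 = 413335.97500
Terminal value at year 2: TV = D_2×(1+g_2)/(r−g_2) = 436482.78960/0.042 = 10392447.37143
P_0 = D_1/(1+r)^1 + D_2/(1+r)^2 + TV/(1+r)^2
    = 304813.29690 + 342845.55708 + 8620116.86377 = 9267775.71776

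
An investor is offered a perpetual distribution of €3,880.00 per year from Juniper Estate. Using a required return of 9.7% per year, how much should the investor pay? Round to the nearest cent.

€40000.00

Level perpetuity: PV = C / r = €3,880.00 / 0.097 = €40,000.00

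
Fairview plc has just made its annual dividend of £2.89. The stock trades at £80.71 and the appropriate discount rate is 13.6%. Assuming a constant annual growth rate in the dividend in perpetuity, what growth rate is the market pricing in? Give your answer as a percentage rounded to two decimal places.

P = D₀(1+g)/(r−g) ⇒ P(r−g) = D₀(1+g) ⇒ g(P+D₀) = P·r − D₀
g = (P·r − D₀)/(P + D₀) = (£80.71×0.136 − £2.89) / (£80.71 + £2.89) = 0.096729

9.67%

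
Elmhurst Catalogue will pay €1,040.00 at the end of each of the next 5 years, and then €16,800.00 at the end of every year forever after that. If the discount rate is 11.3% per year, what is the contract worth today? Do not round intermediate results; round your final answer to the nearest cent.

PV of 5-year annuity: €1,040.00 × [1 − (1+0.113)^−5] / 0.113 = 3814.90102
Perpetuity value at year 5: €16,800.00 / 0.113 = 148672.56637
PV of perpetuity: 148672.56637 / (1+0.113)^5 = 87047.24221
Total PV = 3814.90102 + 87047.24221 = 90862.14323

€90862.14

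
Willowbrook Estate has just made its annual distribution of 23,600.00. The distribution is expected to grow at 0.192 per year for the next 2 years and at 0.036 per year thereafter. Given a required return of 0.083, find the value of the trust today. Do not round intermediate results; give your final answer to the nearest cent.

684751.91

D_1 = 28131.20000
D_2 = 33532.39040
Terminal value at year 2: TV = D_2×(1+g_2)/(r−g_2) = 34739.55645/0.047 = 739139.49903
P_0 = D_1/(1+r)^1 + D_2/(1+r)^2 + TV/(1+r)^2
    = 25975.25392 + 28589.56849 + 630187.08423 = 684751.90664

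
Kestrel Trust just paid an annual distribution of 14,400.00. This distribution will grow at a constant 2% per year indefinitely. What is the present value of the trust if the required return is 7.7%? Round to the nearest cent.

257684.21

D₁ = D₀ × (1 + g) = 14,400.00 × 1.02 = 14,688.0000
Growing perpetuity: P = D₁ / (r − g) = 14,688.0000 / (0.077 − 0.02) = 257,684.21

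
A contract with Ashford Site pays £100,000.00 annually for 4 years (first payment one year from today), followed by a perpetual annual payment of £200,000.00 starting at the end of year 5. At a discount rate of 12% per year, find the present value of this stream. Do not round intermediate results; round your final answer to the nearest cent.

PV of 4-year annuity: £100,000.00 × [1 − (1+0.12)^−4] / 0.12 = 303734.93466
Perpetuity value at year 4: £200,000.00 / 0.12 = 1666666.66667
PV of perpetuity: 1666666.66667 / (1+0.12)^4 = 1059196.79734
Total PV = 303734.93466 + 1059196.79734 = 1362931.73200

£1362931.73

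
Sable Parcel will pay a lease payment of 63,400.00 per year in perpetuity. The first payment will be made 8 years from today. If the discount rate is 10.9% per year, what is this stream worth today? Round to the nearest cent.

Value at end of year 7: C / r = 63,400.00 / 0.109 = 581,651.3761
Discount to today: PV = 581,651.3761 / (1 + 0.109)^7 = 581,651.3761 / 2.063103 = 281,930.42

281930.42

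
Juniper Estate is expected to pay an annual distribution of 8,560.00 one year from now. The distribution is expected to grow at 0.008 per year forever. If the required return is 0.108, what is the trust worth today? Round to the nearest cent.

85600.00

Growing perpetuity: P = D₁ / (r − g) = 8,560.0000 / (0.108 − 0.008) = 85,600.00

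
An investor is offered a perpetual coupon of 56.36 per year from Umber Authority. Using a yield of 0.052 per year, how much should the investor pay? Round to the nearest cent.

1083.85

Level perpetuity: PV = C / r = 56.36 / 0.052 = 1,083.85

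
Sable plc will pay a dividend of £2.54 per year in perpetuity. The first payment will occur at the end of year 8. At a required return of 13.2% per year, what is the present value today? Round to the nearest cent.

Value at end of year 7: C / r = £2.54 / 0.132 = £19.2424
Discount to today: PV = £19.2424 / (1 + 0.132)^7 = £19.2424 / 2.381908 = £8.08

£8.08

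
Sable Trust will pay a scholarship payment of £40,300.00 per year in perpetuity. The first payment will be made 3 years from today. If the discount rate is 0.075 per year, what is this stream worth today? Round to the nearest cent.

£464972.06

Value at end of year 2: C / r = £40,300.00 / 0.075 = £537,333.3333
Discount to today: PV = £537,333.3333 / (1 + 0.075)^2 = £537,333.3333 / 1.155625 = £464,972.06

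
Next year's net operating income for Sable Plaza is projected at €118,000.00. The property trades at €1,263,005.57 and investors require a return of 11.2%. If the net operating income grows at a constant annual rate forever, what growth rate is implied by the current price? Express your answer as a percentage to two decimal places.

P = D₁/(r−g) ⇒ g = r − D₁/P = 0.112 − €118,000.00/€1,263,005.57 = 0.018572

1.86%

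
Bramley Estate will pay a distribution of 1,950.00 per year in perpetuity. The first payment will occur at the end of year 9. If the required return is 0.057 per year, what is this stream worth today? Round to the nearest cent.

21956.34

Value at end of year 8: C / r = 1,950.00 / 0.057 = 34,210.5263
Discount to today: PV = 34,210.5263 / (1 + 0.057)^8 = 34,210.5263 / 1.558116 = 21,956.34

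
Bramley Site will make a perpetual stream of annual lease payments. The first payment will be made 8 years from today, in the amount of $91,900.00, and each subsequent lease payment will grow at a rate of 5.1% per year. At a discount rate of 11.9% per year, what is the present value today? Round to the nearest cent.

$615171.20

Value at end of year 7: C₁ / (r − g) = $91,900.00 / (0.119 − 0.051) = $1,351,470.5882
Discount to today: PV = $1,351,470.5882 / (1 + 0.119)^7 = $1,351,470.5882 / 2.196902 = $615,171.20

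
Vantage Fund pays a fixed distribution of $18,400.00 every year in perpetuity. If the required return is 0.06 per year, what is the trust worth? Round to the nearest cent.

Level perpetuity: PV = C / r = $18,400.00 / 0.06 = $306,666.67

$306666.67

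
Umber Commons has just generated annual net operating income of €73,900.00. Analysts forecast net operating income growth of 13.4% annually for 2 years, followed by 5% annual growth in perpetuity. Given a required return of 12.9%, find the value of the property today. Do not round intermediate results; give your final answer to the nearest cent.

€1139717.62

D_1 = 83802.60000
D_2 = 95032.14840
Terminal value at year 2: TV = D_2×(1+g_2)/(r−g_2) = 99783.75582/0.079 = 1263085.51671
P_0 = D_1/(1+r)^1 + D_2/(1+r)^2 + TV/(1+r)^2
    = 74227.28078 + 74556.01099 + 990934.32324 = 1139717.61501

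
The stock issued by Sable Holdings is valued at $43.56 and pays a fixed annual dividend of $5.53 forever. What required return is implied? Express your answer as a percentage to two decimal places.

P = C/r ⇒ r = C/P = $5.53/$43.56 = 0.126951

12.70%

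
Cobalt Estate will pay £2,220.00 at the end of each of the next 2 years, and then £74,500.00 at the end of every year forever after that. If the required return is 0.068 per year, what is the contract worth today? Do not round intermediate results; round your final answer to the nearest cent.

£964541.51

PV of 2-year annuity: £2,220.00 × [1 − (1+0.068)^−2] / 0.068 = 4024.95476
Perpetuity value at year 2: £74,500.00 / 0.068 = 1095588.23529
PV of perpetuity: 1095588.23529 / (1+0.068)^2 = 960516.55523
Total PV = 4024.95476 + 960516.55523 = 964541.50999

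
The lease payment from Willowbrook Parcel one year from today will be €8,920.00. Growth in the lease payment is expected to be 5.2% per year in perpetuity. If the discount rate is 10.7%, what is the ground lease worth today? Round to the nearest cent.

Growing perpetuity: P = D₁ / (r − g) = €8,920.0000 / (0.107 − 0.052) = €162,181.82

€162181.82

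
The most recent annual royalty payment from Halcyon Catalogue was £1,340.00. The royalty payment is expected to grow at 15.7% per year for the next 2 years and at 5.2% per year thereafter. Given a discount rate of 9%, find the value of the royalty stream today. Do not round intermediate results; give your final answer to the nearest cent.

£44729.70

D_1 = 1550.38000
D_2 = 1793.78966
Terminal value at year 2: TV = D_2×(1+g_2)/(r−g_2) = 1887.06672/0.038 = 49659.65059
P_0 = D_1/(1+r)^1 + D_2/(1+r)^2 + TV/(1+r)^2
    = 1422.36697 + 1509.79687 + 41797.53437 = 44729.69821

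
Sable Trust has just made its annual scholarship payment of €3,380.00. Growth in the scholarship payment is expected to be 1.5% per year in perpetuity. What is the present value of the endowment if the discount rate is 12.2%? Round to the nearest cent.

€32062.62

D₁ = D₀ × (1 + g) = €3,380.00 × 1.015 = €3,430.7000
Growing perpetuity: P = D₁ / (r − g) = €3,430.7000 / (0.122 − 0.015) = €32,062.62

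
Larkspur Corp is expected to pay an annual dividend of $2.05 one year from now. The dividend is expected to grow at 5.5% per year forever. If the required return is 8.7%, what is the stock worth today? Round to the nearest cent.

$64.06

Growing perpetuity: P = D₁ / (r − g) = $2.0500 / (0.087 − 0.055) = $64.06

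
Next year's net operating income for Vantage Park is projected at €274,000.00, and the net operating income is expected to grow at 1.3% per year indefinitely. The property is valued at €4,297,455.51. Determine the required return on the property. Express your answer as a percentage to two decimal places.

P = D₁/(r − g) ⇒ r = D₁/P + g = €274,000.0000/€4,297,455.51 + 0.013 = 0.063759 + 0.013 = 0.076759

7.68%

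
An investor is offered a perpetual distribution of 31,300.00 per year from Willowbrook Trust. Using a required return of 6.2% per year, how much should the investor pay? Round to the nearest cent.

504838.71

Level perpetuity: PV = C / r = 31,300.00 / 0.062 = 504,838.71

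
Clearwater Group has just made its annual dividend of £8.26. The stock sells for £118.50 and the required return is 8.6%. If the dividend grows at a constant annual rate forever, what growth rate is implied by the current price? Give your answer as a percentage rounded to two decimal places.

P = D₀(1+g)/(r−g) ⇒ P(r−g) = D₀(1+g) ⇒ g(P+D₀) = P·r − D₀
g = (P·r − D₀)/(P + D₀) = (£118.50×0.086 − £8.26) / (£118.50 + £8.26) = 0.015234

1.52%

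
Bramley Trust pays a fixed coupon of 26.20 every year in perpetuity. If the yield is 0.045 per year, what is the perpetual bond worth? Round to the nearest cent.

Level perpetuity: PV = C / r = 26.20 / 0.045 = 582.22

582.22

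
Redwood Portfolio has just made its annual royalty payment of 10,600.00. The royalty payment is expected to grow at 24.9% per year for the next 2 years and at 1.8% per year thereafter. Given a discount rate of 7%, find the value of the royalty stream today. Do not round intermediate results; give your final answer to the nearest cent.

D_1 = 13239.40000
D_2 = 16536.01060
Terminal value at year 2: TV = D_2×(1+g_2)/(r−g_2) = 16833.65879/0.052 = 323724.20752
P_0 = D_1/(1+r)^1 + D_2/(1+r)^2 + TV/(1+r)^2
    = 12373.27103 + 14443.19207 + 282753.26012 = 309569.72322

309569.72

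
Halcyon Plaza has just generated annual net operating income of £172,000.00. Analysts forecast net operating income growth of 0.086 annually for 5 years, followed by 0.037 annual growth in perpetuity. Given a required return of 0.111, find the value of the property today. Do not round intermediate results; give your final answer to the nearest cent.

£2954725.78

D_1 = 186792.00000
D_2 = 202856.11200
D_3 = 220301.73763
D_4 = 239247.68707
D_5 = 259822.98816
Terminal value at year 5: TV = D_5×(1+g_2)/(r−g_2) = 269436.43872/0.074 = 3641032.95565
P_0 = D_1/(1+r)^1 + D_2/(1+r)^2 + D_3/(1+r)^3 + D_4/(1+r)^4 + D_5/(1+r)^5 + TV/(1+r)^5
    = 168129.61296 + 164346.31834 + 160648.15636 + 157033.21135 + 153499.61073 + 2151068.86933 = 2954725.77908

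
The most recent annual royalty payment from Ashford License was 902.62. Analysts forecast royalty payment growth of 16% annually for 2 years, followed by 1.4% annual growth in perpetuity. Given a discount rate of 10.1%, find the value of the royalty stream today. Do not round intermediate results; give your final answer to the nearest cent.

13630.85

D_1 = 1047.03920
D_2 = 1214.56547
Terminal value at year 2: TV = D_2×(1+g_2)/(r−g_2) = 1231.56939/0.087 = 14155.96998
P_0 = D_1/(1+r)^1 + D_2/(1+r)^2 + TV/(1+r)^2
    = 950.98928 + 1001.95056 + 11677.90654 = 13630.84638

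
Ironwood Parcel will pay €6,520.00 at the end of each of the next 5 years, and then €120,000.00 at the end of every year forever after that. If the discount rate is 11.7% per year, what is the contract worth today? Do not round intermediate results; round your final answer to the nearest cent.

€613512.48

PV of 5-year annuity: €6,520.00 × [1 − (1+0.117)^−5] / 0.117 = 23678.86938
Perpetuity value at year 5: €120,000.00 / 0.117 = 1025641.02564
PV of perpetuity: 1025641.02564 / (1+0.117)^5 = 589833.61375
Total PV = 23678.86938 + 589833.61375 = 613512.48313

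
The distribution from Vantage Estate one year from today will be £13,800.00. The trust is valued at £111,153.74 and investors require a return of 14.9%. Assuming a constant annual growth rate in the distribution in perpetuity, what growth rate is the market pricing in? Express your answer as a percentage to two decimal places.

P = D₁/(r−g) ⇒ g = r − D₁/P = 0.149 − £13,800.00/£111,153.74 = 0.024848

2.48%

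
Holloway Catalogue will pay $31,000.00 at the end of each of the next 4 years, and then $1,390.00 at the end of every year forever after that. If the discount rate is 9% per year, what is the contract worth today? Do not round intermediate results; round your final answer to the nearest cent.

$111372.55

PV of 4-year annuity: $31,000.00 × [1 − (1+0.09)^−4] / 0.09 = 100431.31619
Perpetuity value at year 4: $1,390.00 / 0.09 = 15444.44444
PV of perpetuity: 15444.44444 / (1+0.09)^4 = 10941.23382
Total PV = 100431.31619 + 10941.23382 = 111372.55000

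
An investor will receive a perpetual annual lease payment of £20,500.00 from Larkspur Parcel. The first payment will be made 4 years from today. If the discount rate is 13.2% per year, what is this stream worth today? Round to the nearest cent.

Value at end of year 3: C / r = £20,500.00 / 0.132 = £155,303.0303
Discount to today: PV = £155,303.0303 / (1 + 0.132)^3 = £155,303.0303 / 1.450572 = £107,063.31

£107063.31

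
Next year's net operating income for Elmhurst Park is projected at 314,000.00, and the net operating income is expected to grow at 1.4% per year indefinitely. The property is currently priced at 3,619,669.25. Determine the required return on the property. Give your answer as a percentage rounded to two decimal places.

P = D₁/(r − g) ⇒ r = D₁/P + g = 314,000.0000/3,619,669.25 + 0.014 = 0.086748 + 0.014 = 0.100748

10.07%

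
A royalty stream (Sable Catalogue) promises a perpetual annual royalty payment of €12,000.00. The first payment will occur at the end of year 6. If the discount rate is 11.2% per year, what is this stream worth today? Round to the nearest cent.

Value at end of year 5: C / r = €12,000.00 / 0.112 = €107,142.8571
Discount to today: PV = €107,142.8571 / (1 + 0.112)^5 = €107,142.8571 / 1.700294 = €63,014.32

€63014.32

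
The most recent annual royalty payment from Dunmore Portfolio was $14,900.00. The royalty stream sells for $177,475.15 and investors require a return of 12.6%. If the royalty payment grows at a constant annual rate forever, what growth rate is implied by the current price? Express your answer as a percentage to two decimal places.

P = D₀(1+g)/(r−g) ⇒ P(r−g) = D₀(1+g) ⇒ g(P+D₀) = P·r − D₀
g = (P·r − D₀)/(P + D₀) = ($177,475.15×0.126 − $14,900.00) / ($177,475.15 + $14,900.00) = 0.038788

3.88%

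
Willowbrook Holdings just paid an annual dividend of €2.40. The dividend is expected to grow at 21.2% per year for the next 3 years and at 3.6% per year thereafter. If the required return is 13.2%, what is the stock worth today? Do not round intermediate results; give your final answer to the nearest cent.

€40.05

D_1 = 2.90880
D_2 = 3.52547
D_3 = 4.27286
Terminal value at year 3: TV = D_3×(1+g_2)/(r−g_2) = 4.42669/0.096 = 46.11133
P_0 = D_1/(1+r)^1 + D_2/(1+r)^2 + D_3/(1+r)^3 + TV/(1+r)^3
    = 2.56961 + 2.75121 + 2.94564 + 31.78838 = 40.05484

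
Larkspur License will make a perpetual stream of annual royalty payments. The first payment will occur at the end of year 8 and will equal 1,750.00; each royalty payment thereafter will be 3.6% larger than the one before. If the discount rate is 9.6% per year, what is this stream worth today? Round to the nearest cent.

15353.70

Value at end of year 7: C₁ / (r − g) = 1,750.00 / (0.096 − 0.036) = 29,166.6667
Discount to today: PV = 29,166.6667 / (1 + 0.096)^7 = 29,166.6667 / 1.899651 = 15,353.70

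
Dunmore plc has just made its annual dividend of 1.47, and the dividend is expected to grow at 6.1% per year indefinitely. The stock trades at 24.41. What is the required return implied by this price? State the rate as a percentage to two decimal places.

12.49%

D₁ = 1.47 × 1.061 = 1.5597
P = D₁/(r − g) ⇒ r = D₁/P + g = 1.5597/24.41 + 0.061 = 0.063895 + 0.061 = 0.124895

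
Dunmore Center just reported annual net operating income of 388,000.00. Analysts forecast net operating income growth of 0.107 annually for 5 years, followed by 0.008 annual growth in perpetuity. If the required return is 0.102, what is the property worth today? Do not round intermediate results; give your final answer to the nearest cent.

D_1 = 429516.00000
D_2 = 475474.21200
D_3 = 526349.95268
D_4 = 582669.39762
D_5 = 645015.02317
Terminal value at year 5: TV = D_5×(1+g_2)/(r−g_2) = 650175.14335/0.094 = 6916756.84417
P_0 = D_1/(1+r)^1 + D_2/(1+r)^2 + D_3/(1+r)^3 + D_4/(1+r)^4 + D_5/(1+r)^5 + TV/(1+r)^5
    = 389760.43557 + 391528.85860 + 393305.30533 + 395089.81216 + 396882.41566 + 4255930.58496 = 6222497.41228

6222497.41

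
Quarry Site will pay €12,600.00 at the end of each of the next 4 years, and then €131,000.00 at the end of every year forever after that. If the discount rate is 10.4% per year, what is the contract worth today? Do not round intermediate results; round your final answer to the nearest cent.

PV of 4-year annuity: €12,600.00 × [1 − (1+0.104)^−4] / 0.104 = 39596.90813
Perpetuity value at year 4: €131,000.00 / 0.104 = 1259615.38462
PV of perpetuity: 1259615.38462 / (1+0.104)^4 = 847933.24453
Total PV = 39596.90813 + 847933.24453 = 887530.15266

€887530.15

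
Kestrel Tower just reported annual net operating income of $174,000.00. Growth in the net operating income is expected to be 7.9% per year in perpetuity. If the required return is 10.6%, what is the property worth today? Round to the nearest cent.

$6953555.56

D₁ = D₀ × (1 + g) = $174,000.00 × 1.079 = $187,746.0000
Growing perpetuity: P = D₁ / (r − g) = $187,746.0000 / (0.106 − 0.079) = $6,953,555.56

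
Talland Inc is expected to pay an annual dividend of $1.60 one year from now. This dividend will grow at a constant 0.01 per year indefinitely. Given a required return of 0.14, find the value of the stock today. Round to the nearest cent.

Growing perpetuity: P = D₁ / (r − g) = $1.6000 / (0.14 − 0.01) = $12.31

$12.31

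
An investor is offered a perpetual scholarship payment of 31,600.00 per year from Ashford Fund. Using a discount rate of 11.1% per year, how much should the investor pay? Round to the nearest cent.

Level perpetuity: PV = C / r = 31,600.00 / 0.111 = 284,684.68

284684.68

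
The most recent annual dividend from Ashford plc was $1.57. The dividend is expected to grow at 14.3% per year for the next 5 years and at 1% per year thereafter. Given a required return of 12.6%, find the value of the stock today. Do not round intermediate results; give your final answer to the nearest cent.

$22.95

D_1 = 1.79451
D_2 = 2.05112
D_3 = 2.34444
D_4 = 2.67969
D_5 = 3.06289
Terminal value at year 5: TV = D_5×(1+g_2)/(r−g_2) = 3.09351/0.116 = 26.66823
P_0 = D_1/(1+r)^1 + D_2/(1+r)^2 + D_3/(1+r)^3 + D_4/(1+r)^4 + D_5/(1+r)^5 + TV/(1+r)^5
    = 1.59370 + 1.61776 + 1.64219 + 1.66698 + 1.69215 + 14.73337 = 22.94616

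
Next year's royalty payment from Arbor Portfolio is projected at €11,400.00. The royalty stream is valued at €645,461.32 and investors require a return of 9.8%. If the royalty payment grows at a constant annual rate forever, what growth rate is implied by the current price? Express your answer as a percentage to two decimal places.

P = D₁/(r−g) ⇒ g = r − D₁/P = 0.098 − €11,400.00/€645,461.32 = 0.080338

8.03%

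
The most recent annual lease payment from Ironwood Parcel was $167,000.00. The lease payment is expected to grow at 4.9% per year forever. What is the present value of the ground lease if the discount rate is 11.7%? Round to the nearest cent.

$2576220.59

D₁ = D₀ × (1 + g) = $167,000.00 × 1.049 = $175,183.0000
Growing perpetuity: P = D₁ / (r − g) = $175,183.0000 / (0.117 − 0.049) = $2,576,220.59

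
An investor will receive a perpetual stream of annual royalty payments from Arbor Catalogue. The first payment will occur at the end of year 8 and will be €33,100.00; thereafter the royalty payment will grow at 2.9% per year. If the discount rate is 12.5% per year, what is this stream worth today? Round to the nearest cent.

€151178.18

Value at end of year 7: C₁ / (r − g) = €33,100.00 / (0.125 − 0.029) = €344,791.6667
Discount to today: PV = €344,791.6667 / (1 + 0.125)^7 = €344,791.6667 / 2.280697 = €151,178.18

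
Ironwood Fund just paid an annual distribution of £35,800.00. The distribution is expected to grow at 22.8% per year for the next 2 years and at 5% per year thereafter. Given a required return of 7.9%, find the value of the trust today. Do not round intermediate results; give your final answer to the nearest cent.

£1766026.55

D_1 = 43962.40000
D_2 = 53985.82720
Terminal value at year 2: TV = D_2×(1+g_2)/(r−g_2) = 56685.11856/0.029 = 1954659.26069
P_0 = D_1/(1+r)^1 + D_2/(1+r)^2 + TV/(1+r)^2
    = 40743.65153 + 46369.97598 + 1678912.92326 = 1766026.55077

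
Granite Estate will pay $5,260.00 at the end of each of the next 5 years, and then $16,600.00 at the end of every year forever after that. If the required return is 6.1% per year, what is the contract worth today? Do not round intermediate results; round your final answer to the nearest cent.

$224492.61

PV of 5-year annuity: $5,260.00 × [1 − (1+0.061)^−5] / 0.061 = 22096.88713
Perpetuity value at year 5: $16,600.00 / 0.061 = 272131.14754
PV of perpetuity: 272131.14754 / (1+0.061)^5 = 202395.72426
Total PV = 22096.88713 + 202395.72426 = 224492.61140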